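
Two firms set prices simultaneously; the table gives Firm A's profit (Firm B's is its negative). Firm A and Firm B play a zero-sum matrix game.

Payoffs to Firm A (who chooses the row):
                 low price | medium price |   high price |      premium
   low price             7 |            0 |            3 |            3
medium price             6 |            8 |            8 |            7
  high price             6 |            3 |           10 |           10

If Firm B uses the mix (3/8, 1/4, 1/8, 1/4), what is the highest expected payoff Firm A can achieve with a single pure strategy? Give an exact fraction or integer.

low price: (7)·(3/8) + (0)·(1/4) + (3)·(1/8) + (3)·(1/4) = 15/4.
medium price: (6)·(3/8) + (8)·(1/4) + (8)·(1/8) + (7)·(1/4) = 7.
high price: (6)·(3/8) + (3)·(1/4) + (10)·(1/8) + (10)·(1/4) = 27/4.
The best pure response is medium price with expected payoff 7.

7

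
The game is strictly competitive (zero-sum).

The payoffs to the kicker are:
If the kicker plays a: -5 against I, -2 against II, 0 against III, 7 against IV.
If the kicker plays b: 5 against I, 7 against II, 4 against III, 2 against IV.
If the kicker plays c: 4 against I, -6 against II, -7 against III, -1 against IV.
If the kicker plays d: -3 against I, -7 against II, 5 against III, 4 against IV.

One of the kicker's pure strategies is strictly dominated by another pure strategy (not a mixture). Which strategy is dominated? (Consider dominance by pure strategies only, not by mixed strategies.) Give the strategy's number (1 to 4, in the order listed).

3

Compare c with b: 5 > 4, 7 > -6, 4 > -7, 2 > -1.
So b strictly dominates c for the kicker; c is strictly dominated.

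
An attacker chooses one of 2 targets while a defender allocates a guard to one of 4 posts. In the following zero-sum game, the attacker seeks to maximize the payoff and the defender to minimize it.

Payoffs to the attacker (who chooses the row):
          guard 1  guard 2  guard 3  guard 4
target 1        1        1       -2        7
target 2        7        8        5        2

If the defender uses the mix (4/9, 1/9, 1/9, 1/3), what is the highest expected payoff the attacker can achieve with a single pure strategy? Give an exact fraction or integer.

47/9

target 1: (1)·(4/9) + (1)·(1/9) + (-2)·(1/9) + (7)·(1/3) = 8/3.
target 2: (7)·(4/9) + (8)·(1/9) + (5)·(1/9) + (2)·(1/3) = 47/9.
The best pure response is target 2 with expected payoff 47/9.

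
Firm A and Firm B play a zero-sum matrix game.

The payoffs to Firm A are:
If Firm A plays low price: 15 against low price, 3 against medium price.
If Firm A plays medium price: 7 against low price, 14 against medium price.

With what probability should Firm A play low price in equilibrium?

Row minima are 3 and 7, so Firm A's maximin is 7; column maxima are 15 and 14, so Firm B's minimax is 14. These differ, so the equilibrium is in mixed strategies.
Let Firm A play low price with probability p. Firm B is indifferent when 15p + 7(1−p) = 3p + 14(1−p), giving p = 7/19.

7/19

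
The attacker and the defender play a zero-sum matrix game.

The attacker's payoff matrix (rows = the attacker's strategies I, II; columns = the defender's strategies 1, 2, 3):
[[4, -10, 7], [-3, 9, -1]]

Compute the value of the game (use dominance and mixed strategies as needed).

Column 3 is strictly dominated by 1 for the defender (it gives the attacker more in every row).
The remaining 2×2 game on (I, II) × (1, 2) has no saddle point. Let the attacker play I with probability p; indifference gives 4p − 3(1−p) = −10p + 9(1−p), so p = 6/13.
Similarly the defender's optimal q on 1 is 19/26, and the value is 4·(19/26) + (-10)·(7/26) = 3/13.

3/13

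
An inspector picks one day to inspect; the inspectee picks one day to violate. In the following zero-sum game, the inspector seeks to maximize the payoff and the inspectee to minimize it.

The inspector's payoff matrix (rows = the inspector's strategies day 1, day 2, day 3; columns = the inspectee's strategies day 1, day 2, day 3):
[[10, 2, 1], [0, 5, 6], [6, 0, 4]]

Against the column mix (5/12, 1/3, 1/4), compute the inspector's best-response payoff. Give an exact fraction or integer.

61/12

day 1: (10)·(5/12) + (2)·(1/3) + (1)·(1/4) = 61/12.
day 2: (0)·(5/12) + (5)·(1/3) + (6)·(1/4) = 19/6.
day 3: (6)·(5/12) + (0)·(1/3) + (4)·(1/4) = 7/2.
The best pure response is day 1 with expected payoff 61/12.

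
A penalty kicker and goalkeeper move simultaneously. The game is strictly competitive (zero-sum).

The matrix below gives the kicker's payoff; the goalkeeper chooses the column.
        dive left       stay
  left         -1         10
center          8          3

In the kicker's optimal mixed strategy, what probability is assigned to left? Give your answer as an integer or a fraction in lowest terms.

5/16

Row minima are -1 and 3, so the kicker's maximin is 3; column maxima are 8 and 10, so the goalkeeper's minimax is 8. These differ, so the equilibrium is in mixed strategies.
Let the kicker play left with probability p. The goalkeeper is indifferent when −p + 8(1−p) = 10p + 3(1−p), giving p = 5/16.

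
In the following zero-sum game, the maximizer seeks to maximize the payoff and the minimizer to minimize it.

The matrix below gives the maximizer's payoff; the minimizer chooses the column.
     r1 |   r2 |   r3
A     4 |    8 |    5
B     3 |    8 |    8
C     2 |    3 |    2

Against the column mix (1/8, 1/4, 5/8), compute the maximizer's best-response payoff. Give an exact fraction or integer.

59/8

A: (4)·(1/8) + (8)·(1/4) + (5)·(5/8) = 45/8.
B: (3)·(1/8) + (8)·(1/4) + (8)·(5/8) = 59/8.
C: (2)·(1/8) + (3)·(1/4) + (2)·(5/8) = 9/4.
The best pure response is B with expected payoff 59/8.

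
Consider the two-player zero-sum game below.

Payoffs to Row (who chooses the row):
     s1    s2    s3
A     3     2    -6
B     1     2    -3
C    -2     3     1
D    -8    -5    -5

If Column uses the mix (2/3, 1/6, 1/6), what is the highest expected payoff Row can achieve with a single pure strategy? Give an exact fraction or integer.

A: (3)·(2/3) + (2)·(1/6) + (-6)·(1/6) = 4/3.
B: (1)·(2/3) + (2)·(1/6) + (-3)·(1/6) = 1/2.
C: (-2)·(2/3) + (3)·(1/6) + (1)·(1/6) = -2/3.
D: (-8)·(2/3) + (-5)·(1/6) + (-5)·(1/6) = -7.
The best pure response is A with expected payoff 4/3.

4/3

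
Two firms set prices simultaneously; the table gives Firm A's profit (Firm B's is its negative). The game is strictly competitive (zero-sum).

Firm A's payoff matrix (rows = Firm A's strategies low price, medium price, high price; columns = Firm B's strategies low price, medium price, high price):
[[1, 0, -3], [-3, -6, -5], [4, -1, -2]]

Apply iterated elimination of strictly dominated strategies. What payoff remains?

Column low price is strictly dominated by medium price for Firm B (0<1, -6<-3, -1<4); eliminate low price.
Row medium price is strictly dominated by row low price (0>-6, -3>-5); eliminate medium price.
Column medium price is strictly dominated by high price for Firm B (-3<0, -2<-1); eliminate medium price.
Row low price is strictly dominated by row high price (-2>-3); eliminate low price.
Only (high price, high price) remains, with payoff -2.

-2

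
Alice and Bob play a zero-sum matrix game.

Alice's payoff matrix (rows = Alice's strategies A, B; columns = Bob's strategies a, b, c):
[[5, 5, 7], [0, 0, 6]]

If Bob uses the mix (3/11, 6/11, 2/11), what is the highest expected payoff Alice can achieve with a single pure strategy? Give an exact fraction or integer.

A: (5)·(3/11) + (5)·(6/11) + (7)·(2/11) = 59/11.
B: (0)·(3/11) + (0)·(6/11) + (6)·(2/11) = 12/11.
The best pure response is A with expected payoff 59/11.

59/11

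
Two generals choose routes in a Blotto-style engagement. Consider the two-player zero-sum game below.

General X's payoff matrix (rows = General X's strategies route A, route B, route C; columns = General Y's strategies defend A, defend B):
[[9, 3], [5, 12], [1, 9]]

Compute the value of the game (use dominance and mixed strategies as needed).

Row route C is strictly dominated by row route B, so General X never plays it.
The remaining 2×2 game on (route A, route B) × (defend A, defend B) has no saddle point. Let General X play route A with probability p; indifference gives 9p + 5(1−p) = 3p + 12(1−p), so p = 7/13.
Similarly General Y's optimal q on defend A is 9/13, and the value is 9·(9/13) + (3)·(4/13) = 93/13.

93/13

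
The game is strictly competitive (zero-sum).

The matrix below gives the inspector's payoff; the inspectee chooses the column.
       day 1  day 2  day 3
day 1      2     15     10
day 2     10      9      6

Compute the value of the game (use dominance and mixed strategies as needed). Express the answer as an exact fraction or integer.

Column day 2 is strictly dominated by day 3 for the inspectee (it gives the inspector more in every row).
The remaining 2×2 game on (day 1, day 2) × (day 1, day 3) has no saddle point. Let the inspector play day 1 with probability p; indifference gives 2p + 10(1−p) = 10p + 6(1−p), so p = 1/3.
Similarly the inspectee's optimal q on day 1 is 1/3, and the value is 2·(1/3) + (10)·(2/3) = 22/3.

22/3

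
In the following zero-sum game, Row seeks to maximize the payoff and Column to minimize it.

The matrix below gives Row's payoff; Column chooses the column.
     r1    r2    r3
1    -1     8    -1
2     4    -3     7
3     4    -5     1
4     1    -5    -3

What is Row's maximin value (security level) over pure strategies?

-1

The worst-case payoff for each row is 1: -1, 2: -3, 3: -5, 4: -5.
The best of these is -1.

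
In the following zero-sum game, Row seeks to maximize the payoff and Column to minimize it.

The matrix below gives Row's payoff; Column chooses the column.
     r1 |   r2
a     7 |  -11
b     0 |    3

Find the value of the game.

1

Row minima are -11 and 0, so Row's maximin is 0; column maxima are 7 and 3, so Column's minimax is 3. These differ, so the equilibrium is in mixed strategies.
Let Row play a with probability p. Column is indifferent when 7p = −11p + 3(1−p), giving p = 1/7.
Let Column play r1 with probability q. Row is indifferent when 7q − 11(1−q) = 3(1−q), giving q = 2/3.
The value is 7·(2/3) + (-11)·(1/3) = 1.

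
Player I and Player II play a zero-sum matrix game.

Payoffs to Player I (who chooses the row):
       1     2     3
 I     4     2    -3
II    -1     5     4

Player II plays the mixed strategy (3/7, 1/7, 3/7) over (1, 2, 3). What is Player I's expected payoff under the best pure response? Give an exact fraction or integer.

I: (4)·(3/7) + (2)·(1/7) + (-3)·(3/7) = 5/7.
II: (-1)·(3/7) + (5)·(1/7) + (4)·(3/7) = 2.
The best pure response is II with expected payoff 2.

2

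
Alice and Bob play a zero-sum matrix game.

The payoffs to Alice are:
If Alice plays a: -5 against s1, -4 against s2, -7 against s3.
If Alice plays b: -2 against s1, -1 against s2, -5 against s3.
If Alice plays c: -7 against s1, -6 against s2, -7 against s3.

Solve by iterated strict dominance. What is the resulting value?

Column s2 is strictly dominated by s1 for Bob (-5<-4, -2<-1, -7<-6); eliminate s2.
Row c is strictly dominated by row b (-2>-7, -5>-7); eliminate c.
Column s1 is strictly dominated by s3 for Bob (-7<-5, -5<-2); eliminate s1.
Row a is strictly dominated by row b (-5>-7); eliminate a.
Only (b, s3) remains, with payoff -5.

-5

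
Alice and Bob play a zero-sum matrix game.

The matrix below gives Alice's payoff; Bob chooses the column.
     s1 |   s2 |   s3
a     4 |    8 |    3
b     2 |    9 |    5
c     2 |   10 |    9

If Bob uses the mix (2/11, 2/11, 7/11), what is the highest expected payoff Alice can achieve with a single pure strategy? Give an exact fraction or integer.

a: (4)·(2/11) + (8)·(2/11) + (3)·(7/11) = 45/11.
b: (2)·(2/11) + (9)·(2/11) + (5)·(7/11) = 57/11.
c: (2)·(2/11) + (10)·(2/11) + (9)·(7/11) = 87/11.
The best pure response is c with expected payoff 87/11.

87/11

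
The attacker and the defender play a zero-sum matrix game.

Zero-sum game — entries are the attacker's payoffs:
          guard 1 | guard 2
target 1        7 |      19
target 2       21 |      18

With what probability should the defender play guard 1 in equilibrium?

Row minima are 7 and 18, so the attacker's maximin is 18; column maxima are 21 and 19, so the defender's minimax is 19. These differ, so the equilibrium is in mixed strategies.
Let the defender play guard 1 with probability q. The attacker is indifferent when 7q + 19(1−q) = 21q + 18(1−q), giving q = 1/15.

1/15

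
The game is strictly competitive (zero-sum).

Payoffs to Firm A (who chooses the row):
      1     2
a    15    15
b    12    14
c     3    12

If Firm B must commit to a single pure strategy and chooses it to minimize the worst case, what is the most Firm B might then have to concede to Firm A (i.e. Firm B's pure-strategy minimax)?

The worst case (largest entry) in each column is 1: 15, 2: 15.
The best (smallest) of these is 15.

15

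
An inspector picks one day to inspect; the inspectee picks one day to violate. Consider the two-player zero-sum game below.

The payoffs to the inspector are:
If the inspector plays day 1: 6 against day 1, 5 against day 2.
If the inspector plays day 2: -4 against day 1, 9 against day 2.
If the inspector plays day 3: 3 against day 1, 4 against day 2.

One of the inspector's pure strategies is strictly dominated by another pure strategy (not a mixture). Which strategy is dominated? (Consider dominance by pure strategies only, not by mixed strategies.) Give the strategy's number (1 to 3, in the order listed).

Compare day 3 with day 1: 6 > 3, 5 > 4.
So day 1 strictly dominates day 3 for the inspector; day 3 is strictly dominated.

3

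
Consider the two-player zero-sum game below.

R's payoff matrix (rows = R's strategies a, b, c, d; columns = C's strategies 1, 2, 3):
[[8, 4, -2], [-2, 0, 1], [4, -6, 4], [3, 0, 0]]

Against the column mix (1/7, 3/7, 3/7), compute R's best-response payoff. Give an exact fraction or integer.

2

a: (8)·(1/7) + (4)·(3/7) + (-2)·(3/7) = 2.
b: (-2)·(1/7) + (0)·(3/7) + (1)·(3/7) = 1/7.
c: (4)·(1/7) + (-6)·(3/7) + (4)·(3/7) = -2/7.
d: (3)·(1/7) + (0)·(3/7) + (0)·(3/7) = 3/7.
The best pure response is a with expected payoff 2.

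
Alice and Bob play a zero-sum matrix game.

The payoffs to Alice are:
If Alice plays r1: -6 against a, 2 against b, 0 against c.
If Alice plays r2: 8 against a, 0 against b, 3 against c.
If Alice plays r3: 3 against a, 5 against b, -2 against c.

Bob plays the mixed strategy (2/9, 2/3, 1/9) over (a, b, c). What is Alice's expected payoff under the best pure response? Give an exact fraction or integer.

34/9

r1: (-6)·(2/9) + (2)·(2/3) + (0)·(1/9) = 0.
r2: (8)·(2/9) + (0)·(2/3) + (3)·(1/9) = 19/9.
r3: (3)·(2/9) + (5)·(2/3) + (-2)·(1/9) = 34/9.
The best pure response is r3 with expected payoff 34/9.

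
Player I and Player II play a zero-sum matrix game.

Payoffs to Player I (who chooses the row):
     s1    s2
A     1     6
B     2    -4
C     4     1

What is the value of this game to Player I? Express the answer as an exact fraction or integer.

Row B is strictly dominated by row C, so Player I never plays it.
The remaining 2×2 game on (A, C) × (s1, s2) has no saddle point. Let Player I play A with probability p; indifference gives p + 4(1−p) = 6p + (1−p), so p = 3/8.
Similarly Player II's optimal q on s1 is 5/8, and the value is 1·(5/8) + (6)·(3/8) = 23/8.

23/8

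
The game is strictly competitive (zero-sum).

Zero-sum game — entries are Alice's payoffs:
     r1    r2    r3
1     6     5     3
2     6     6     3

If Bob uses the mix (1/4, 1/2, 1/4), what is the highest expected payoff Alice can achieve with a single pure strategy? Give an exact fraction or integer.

1: (6)·(1/4) + (5)·(1/2) + (3)·(1/4) = 19/4.
2: (6)·(1/4) + (6)·(1/2) + (3)·(1/4) = 21/4.
The best pure response is 2 with expected payoff 21/4.

21/4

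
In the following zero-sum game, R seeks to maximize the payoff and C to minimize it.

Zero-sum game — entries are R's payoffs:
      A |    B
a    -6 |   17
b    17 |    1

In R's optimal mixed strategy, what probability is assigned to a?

16/39

Row minima are -6 and 1, so R's maximin is 1; column maxima are 17 and 17, so C's minimax is 17. These differ, so the equilibrium is in mixed strategies.
Let R play a with probability p. C is indifferent when −6p + 17(1−p) = 17p + (1−p), giving p = 16/39.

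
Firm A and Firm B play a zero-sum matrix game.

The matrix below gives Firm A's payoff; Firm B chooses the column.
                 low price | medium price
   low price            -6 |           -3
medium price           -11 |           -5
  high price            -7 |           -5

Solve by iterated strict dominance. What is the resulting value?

Row medium price is strictly dominated by row low price (-6>-11, -3>-5); eliminate medium price.
Row high price is strictly dominated by row low price (-6>-7, -3>-5); eliminate high price.
Column medium price is strictly dominated by low price for Firm B (-6<-3); eliminate medium price.
Only (low price, low price) remains, with payoff -6.

-6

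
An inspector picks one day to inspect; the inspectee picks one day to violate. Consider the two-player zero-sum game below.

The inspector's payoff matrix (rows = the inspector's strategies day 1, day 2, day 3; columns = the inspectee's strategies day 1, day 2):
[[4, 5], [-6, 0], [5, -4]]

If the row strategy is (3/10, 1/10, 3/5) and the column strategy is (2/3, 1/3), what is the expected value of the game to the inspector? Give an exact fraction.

Against (2/3, 1/3), each row's expected payoff is day 1: 13/3; day 2: -4; day 3: 2.
Taking the (3/10, 1/10, 3/5)-weighted average: (3/10)·(13/3) + (1/10)·(-4) + (3/5)·(2) = 21/10.

21/10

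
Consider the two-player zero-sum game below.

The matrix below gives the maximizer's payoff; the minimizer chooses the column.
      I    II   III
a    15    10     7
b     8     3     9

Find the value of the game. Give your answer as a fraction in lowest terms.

Column I is strictly dominated by II for the minimizer (it gives the maximizer more in every row).
The remaining 2×2 game on (a, b) × (II, III) has no saddle point. Let the maximizer play a with probability p; indifference gives 10p + 3(1−p) = 7p + 9(1−p), so p = 2/3.
Similarly the minimizer's optimal q on II is 2/9, and the value is 10·(2/9) + (7)·(7/9) = 23/3.

23/3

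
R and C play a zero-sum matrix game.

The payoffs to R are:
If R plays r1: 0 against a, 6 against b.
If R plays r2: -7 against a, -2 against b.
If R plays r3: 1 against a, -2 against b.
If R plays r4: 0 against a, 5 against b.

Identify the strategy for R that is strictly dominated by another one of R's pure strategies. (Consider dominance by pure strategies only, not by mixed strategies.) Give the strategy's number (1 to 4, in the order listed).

2

Compare r2 with r1: 0 > -7, 6 > -2.
So r1 strictly dominates r2 for R; r2 is strictly dominated.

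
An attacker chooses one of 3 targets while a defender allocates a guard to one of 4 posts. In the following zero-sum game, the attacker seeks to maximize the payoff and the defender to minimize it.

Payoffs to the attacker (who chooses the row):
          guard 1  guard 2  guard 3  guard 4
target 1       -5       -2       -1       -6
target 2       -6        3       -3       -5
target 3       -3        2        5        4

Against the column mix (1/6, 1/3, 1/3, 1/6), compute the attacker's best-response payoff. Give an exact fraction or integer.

target 1: (-5)·(1/6) + (-2)·(1/3) + (-1)·(1/3) + (-6)·(1/6) = -17/6.
target 2: (-6)·(1/6) + (3)·(1/3) + (-3)·(1/3) + (-5)·(1/6) = -11/6.
target 3: (-3)·(1/6) + (2)·(1/3) + (5)·(1/3) + (4)·(1/6) = 5/2.
The best pure response is target 3 with expected payoff 5/2.

5/2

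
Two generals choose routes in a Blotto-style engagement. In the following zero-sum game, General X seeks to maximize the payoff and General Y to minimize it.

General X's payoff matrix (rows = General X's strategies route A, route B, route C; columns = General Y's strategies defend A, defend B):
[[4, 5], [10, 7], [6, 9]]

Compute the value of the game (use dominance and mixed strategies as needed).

8

Row route A is strictly dominated by row route C, so General X never plays it.
The remaining 2×2 game on (route B, route C) × (defend A, defend B) has no saddle point. Let General X play route B with probability p; indifference gives 10p + 6(1−p) = 7p + 9(1−p), so p = 1/2.
Similarly General Y's optimal q on defend A is 1/3, and the value is 10·(1/3) + (7)·(2/3) = 8.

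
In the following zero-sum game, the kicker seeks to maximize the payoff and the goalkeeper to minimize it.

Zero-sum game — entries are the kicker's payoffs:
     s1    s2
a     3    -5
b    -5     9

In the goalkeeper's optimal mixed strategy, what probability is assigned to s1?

7/11

Row minima are -5 and -5, so the kicker's maximin is -5; column maxima are 3 and 9, so the goalkeeper's minimax is 3. These differ, so the equilibrium is in mixed strategies.
Let the goalkeeper play s1 with probability q. The kicker is indifferent when 3q − 5(1−q) = −5q + 9(1−q), giving q = 7/11.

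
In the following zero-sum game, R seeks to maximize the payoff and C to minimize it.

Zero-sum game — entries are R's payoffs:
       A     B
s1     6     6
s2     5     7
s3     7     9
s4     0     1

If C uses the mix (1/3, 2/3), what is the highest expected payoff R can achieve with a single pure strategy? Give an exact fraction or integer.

s1: (6)·(1/3) + (6)·(2/3) = 6.
s2: (5)·(1/3) + (7)·(2/3) = 19/3.
s3: (7)·(1/3) + (9)·(2/3) = 25/3.
s4: (0)·(1/3) + (1)·(2/3) = 2/3.
The best pure response is s3 with expected payoff 25/3.

25/3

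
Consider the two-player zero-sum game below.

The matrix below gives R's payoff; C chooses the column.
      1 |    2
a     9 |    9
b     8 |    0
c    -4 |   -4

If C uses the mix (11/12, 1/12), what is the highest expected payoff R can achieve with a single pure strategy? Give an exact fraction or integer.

9

a: (9)·(11/12) + (9)·(1/12) = 9.
b: (8)·(11/12) + (0)·(1/12) = 22/3.
c: (-4)·(11/12) + (-4)·(1/12) = -4.
The best pure response is a with expected payoff 9.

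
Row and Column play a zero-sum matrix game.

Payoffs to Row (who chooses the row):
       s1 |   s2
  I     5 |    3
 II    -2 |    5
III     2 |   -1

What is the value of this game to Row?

31/9

Row III is strictly dominated by row I, so Row never plays it.
The remaining 2×2 game on (I, II) × (s1, s2) has no saddle point. Let Row play I with probability p; indifference gives 5p − 2(1−p) = 3p + 5(1−p), so p = 7/9.
Similarly Column's optimal q on s1 is 2/9, and the value is 5·(2/9) + (3)·(7/9) = 31/9.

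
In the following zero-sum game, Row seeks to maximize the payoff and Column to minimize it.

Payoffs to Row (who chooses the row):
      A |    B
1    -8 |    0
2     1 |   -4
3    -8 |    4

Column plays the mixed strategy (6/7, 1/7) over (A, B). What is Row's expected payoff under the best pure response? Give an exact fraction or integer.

1: (-8)·(6/7) + (0)·(1/7) = -48/7.
2: (1)·(6/7) + (-4)·(1/7) = 2/7.
3: (-8)·(6/7) + (4)·(1/7) = -44/7.
The best pure response is 2 with expected payoff 2/7.

2/7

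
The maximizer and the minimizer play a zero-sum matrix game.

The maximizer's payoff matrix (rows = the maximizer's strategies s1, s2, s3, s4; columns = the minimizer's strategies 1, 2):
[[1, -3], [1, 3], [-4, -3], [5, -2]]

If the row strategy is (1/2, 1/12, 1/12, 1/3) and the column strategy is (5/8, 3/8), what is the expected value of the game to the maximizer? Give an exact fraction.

37/96

Against (5/8, 3/8), each row's expected payoff is s1: -1/2; s2: 7/4; s3: -29/8; s4: 19/8.
Taking the (1/2, 1/12, 1/12, 1/3)-weighted average: (1/2)·(-1/2) + (1/12)·(7/4) + (1/12)·(-29/8) + (1/3)·(19/8) = 37/96.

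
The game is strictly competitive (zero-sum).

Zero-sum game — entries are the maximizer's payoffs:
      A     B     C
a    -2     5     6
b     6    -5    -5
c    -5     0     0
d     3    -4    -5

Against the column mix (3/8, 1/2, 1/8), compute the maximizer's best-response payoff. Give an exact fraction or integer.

a: (-2)·(3/8) + (5)·(1/2) + (6)·(1/8) = 5/2.
b: (6)·(3/8) + (-5)·(1/2) + (-5)·(1/8) = -7/8.
c: (-5)·(3/8) + (0)·(1/2) + (0)·(1/8) = -15/8.
d: (3)·(3/8) + (-4)·(1/2) + (-5)·(1/8) = -3/2.
The best pure response is a with expected payoff 5/2.

5/2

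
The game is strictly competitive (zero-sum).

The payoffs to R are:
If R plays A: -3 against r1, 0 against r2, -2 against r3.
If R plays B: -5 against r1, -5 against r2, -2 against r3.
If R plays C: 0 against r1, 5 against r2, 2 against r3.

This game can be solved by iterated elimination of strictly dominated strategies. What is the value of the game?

0

Row A is strictly dominated by row C (0>-3, 5>0, 2>-2); eliminate A.
Row B is strictly dominated by row C (0>-5, 5>-5, 2>-2); eliminate B.
Column r3 is strictly dominated by r1 for C (0<2); eliminate r3.
Column r2 is strictly dominated by r1 for C (0<5); eliminate r2.
Only (C, r1) remains, with payoff 0.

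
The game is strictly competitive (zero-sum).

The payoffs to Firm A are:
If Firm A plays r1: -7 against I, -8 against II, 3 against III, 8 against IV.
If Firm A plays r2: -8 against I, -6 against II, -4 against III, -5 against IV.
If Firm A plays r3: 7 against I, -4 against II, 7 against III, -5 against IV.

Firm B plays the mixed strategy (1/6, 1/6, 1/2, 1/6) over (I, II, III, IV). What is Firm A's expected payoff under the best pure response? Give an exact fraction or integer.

19/6

r1: (-7)·(1/6) + (-8)·(1/6) + (3)·(1/2) + (8)·(1/6) = 1/3.
r2: (-8)·(1/6) + (-6)·(1/6) + (-4)·(1/2) + (-5)·(1/6) = -31/6.
r3: (7)·(1/6) + (-4)·(1/6) + (7)·(1/2) + (-5)·(1/6) = 19/6.
The best pure response is r3 with expected payoff 19/6.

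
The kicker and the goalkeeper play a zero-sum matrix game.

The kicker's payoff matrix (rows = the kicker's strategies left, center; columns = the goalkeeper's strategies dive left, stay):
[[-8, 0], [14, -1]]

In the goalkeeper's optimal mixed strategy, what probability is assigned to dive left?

Row minima are -8 and -1, so the kicker's maximin is -1; column maxima are 14 and 0, so the goalkeeper's minimax is 0. These differ, so the equilibrium is in mixed strategies.
Let the goalkeeper play dive left with probability q. The kicker is indifferent when −8q = 14q − (1−q), giving q = 1/23.

1/23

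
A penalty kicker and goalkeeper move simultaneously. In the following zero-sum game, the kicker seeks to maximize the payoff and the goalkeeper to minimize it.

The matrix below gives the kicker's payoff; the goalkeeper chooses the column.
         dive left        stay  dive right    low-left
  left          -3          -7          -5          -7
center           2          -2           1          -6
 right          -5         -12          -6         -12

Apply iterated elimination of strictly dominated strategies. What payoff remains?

Row right is strictly dominated by row left (-3>-5, -7>-12, -5>-6, -7>-12); eliminate right.
Row left is strictly dominated by row center (2>-3, -2>-7, 1>-5, -6>-7); eliminate left.
Column dive right is strictly dominated by stay for the goalkeeper (-2<1); eliminate dive right.
Column stay is strictly dominated by low-left for the goalkeeper (-6<-2); eliminate stay.
Column dive left is strictly dominated by low-left for the goalkeeper (-6<2); eliminate dive left.
Only (center, low-left) remains, with payoff -6.

-6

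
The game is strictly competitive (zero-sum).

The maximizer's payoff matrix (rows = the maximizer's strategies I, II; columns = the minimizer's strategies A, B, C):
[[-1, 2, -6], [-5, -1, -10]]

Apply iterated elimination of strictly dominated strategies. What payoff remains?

-6

Column B is strictly dominated by A for the minimizer (-1<2, -5<-1); eliminate B.
Row II is strictly dominated by row I (-1>-5, -6>-10); eliminate II.
Column A is strictly dominated by C for the minimizer (-6<-1); eliminate A.
Only (I, C) remains, with payoff -6.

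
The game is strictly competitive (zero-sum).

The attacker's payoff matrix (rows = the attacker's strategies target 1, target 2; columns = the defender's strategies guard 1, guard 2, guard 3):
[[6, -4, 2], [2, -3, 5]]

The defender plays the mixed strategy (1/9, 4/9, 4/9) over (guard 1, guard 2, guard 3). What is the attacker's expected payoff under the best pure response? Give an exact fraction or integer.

target 1: (6)·(1/9) + (-4)·(4/9) + (2)·(4/9) = -2/9.
target 2: (2)·(1/9) + (-3)·(4/9) + (5)·(4/9) = 10/9.
The best pure response is target 2 with expected payoff 10/9.

10/9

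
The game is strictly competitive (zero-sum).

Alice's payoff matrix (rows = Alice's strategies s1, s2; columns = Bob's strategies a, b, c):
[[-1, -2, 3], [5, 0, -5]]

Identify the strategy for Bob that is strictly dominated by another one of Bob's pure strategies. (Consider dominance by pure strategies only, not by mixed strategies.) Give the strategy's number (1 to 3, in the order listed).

1

Bob prefers columns that give Alice less. Compare a with b: -2 < -1, 0 < 5.
So b strictly dominates a for Bob; a is strictly dominated.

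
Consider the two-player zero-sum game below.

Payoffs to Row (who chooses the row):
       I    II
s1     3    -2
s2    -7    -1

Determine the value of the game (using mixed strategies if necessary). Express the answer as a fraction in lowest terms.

-17/11

Row minima are -2 and -7, so Row's maximin is -2; column maxima are 3 and -1, so Column's minimax is -1. These differ, so the equilibrium is in mixed strategies.
Let Row play s1 with probability p. Column is indifferent when 3p − 7(1−p) = −2p − (1−p), giving p = 6/11.
Let Column play I with probability q. Row is indifferent when 3q − 2(1−q) = −7q − (1−q), giving q = 1/11.
The value is 3·(1/11) + (-2)·(10/11) = -17/11.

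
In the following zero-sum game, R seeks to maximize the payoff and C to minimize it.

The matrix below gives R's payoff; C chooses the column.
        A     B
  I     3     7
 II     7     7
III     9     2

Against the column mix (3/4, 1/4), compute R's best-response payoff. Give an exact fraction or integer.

29/4

I: (3)·(3/4) + (7)·(1/4) = 4.
II: (7)·(3/4) + (7)·(1/4) = 7.
III: (9)·(3/4) + (2)·(1/4) = 29/4.
The best pure response is III with expected payoff 29/4.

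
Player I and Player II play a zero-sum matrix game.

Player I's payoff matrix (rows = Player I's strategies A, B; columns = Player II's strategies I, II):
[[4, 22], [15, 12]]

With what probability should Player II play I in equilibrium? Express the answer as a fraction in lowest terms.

Row minima are 4 and 12, so Player I's maximin is 12; column maxima are 15 and 22, so Player II's minimax is 15. These differ, so the equilibrium is in mixed strategies.
Let Player II play I with probability q. Player I is indifferent when 4q + 22(1−q) = 15q + 12(1−q), giving q = 10/21.

10/21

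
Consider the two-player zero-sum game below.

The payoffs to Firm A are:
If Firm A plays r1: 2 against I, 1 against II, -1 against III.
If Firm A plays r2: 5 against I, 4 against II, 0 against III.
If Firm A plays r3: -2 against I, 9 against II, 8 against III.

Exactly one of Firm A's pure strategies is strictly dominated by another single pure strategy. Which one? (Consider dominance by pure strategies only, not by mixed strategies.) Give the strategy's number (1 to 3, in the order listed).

1

Compare r1 with r2: 5 > 2, 4 > 1, 0 > -1.
So r2 strictly dominates r1 for Firm A; r1 is strictly dominated.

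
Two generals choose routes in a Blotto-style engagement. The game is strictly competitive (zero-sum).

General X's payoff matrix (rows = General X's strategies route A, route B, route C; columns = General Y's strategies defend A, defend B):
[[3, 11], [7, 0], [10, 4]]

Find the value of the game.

7

Row route B is strictly dominated by row route C, so General X never plays it.
The remaining 2×2 game on (route A, route C) × (defend A, defend B) has no saddle point. Let General X play route A with probability p; indifference gives 3p + 10(1−p) = 11p + 4(1−p), so p = 3/7.
Similarly General Y's optimal q on defend A is 1/2, and the value is 3·(1/2) + (11)·(1/2) = 7.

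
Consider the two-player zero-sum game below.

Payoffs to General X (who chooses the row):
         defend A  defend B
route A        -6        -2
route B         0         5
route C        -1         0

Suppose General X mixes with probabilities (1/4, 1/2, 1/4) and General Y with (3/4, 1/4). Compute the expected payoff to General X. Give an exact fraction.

Against (3/4, 1/4), each row's expected payoff is route A: -5; route B: 5/4; route C: -3/4.
Taking the (1/4, 1/2, 1/4)-weighted average: (1/4)·(-5) + (1/2)·(5/4) + (1/4)·(-3/4) = -13/16.

-13/16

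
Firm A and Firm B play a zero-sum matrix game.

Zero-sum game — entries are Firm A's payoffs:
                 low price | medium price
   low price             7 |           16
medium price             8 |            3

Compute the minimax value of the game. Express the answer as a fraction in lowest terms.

Row minima are 7 and 3, so Firm A's maximin is 7; column maxima are 8 and 16, so Firm B's minimax is 8. These differ, so the equilibrium is in mixed strategies.
Let Firm A play low price with probability p. Firm B is indifferent when 7p + 8(1−p) = 16p + 3(1−p), giving p = 5/14.
Let Firm B play low price with probability q. Firm A is indifferent when 7q + 16(1−q) = 8q + 3(1−q), giving q = 13/14.
The value is 7·(13/14) + (16)·(1/14) = 107/14.

107/14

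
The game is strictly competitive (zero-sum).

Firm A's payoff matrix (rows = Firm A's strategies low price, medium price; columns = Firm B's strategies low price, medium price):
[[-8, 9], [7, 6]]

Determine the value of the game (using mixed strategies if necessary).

Row minima are -8 and 6, so Firm A's maximin is 6; column maxima are 7 and 9, so Firm B's minimax is 7. These differ, so the equilibrium is in mixed strategies.
Let Firm A play low price with probability p. Firm B is indifferent when −8p + 7(1−p) = 9p + 6(1−p), giving p = 1/18.
Let Firm B play low price with probability q. Firm A is indifferent when −8q + 9(1−q) = 7q + 6(1−q), giving q = 1/6.
The value is -8·(1/6) + (9)·(5/6) = 37/6.

37/6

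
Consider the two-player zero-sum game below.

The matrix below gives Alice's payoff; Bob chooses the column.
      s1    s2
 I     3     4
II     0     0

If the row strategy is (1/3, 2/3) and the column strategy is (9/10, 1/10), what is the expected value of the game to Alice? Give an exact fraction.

Against (9/10, 1/10), each row's expected payoff is I: 31/10; II: 0.
Taking the (1/3, 2/3)-weighted average: (1/3)·(31/10) + (2/3)·(0) = 31/30.

31/30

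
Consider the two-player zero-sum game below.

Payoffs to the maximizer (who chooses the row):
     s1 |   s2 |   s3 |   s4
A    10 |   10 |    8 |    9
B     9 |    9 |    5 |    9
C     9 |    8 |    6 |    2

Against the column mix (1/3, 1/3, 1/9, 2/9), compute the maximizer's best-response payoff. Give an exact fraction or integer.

86/9

A: (10)·(1/3) + (10)·(1/3) + (8)·(1/9) + (9)·(2/9) = 86/9.
B: (9)·(1/3) + (9)·(1/3) + (5)·(1/9) + (9)·(2/9) = 77/9.
C: (9)·(1/3) + (8)·(1/3) + (6)·(1/9) + (2)·(2/9) = 61/9.
The best pure response is A with expected payoff 86/9.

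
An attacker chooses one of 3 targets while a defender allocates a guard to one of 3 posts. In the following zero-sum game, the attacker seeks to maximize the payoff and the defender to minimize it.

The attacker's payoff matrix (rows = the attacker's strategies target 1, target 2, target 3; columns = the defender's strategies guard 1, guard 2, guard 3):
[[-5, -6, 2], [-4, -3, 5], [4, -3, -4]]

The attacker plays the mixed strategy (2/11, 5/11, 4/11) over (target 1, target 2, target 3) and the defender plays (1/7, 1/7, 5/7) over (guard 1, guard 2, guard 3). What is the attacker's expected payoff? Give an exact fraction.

Against (1/7, 1/7, 5/7), each row's expected payoff is target 1: -1/7; target 2: 18/7; target 3: -19/7.
Taking the (2/11, 5/11, 4/11)-weighted average: (2/11)·(-1/7) + (5/11)·(18/7) + (4/11)·(-19/7) = 12/77.

12/77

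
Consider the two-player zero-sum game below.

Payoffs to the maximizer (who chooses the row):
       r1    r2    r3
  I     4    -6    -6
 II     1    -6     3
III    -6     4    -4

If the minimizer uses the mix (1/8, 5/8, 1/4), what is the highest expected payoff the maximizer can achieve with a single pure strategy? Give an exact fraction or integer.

3/4

I: (4)·(1/8) + (-6)·(5/8) + (-6)·(1/4) = -19/4.
II: (1)·(1/8) + (-6)·(5/8) + (3)·(1/4) = -23/8.
III: (-6)·(1/8) + (4)·(5/8) + (-4)·(1/4) = 3/4.
The best pure response is III with expected payoff 3/4.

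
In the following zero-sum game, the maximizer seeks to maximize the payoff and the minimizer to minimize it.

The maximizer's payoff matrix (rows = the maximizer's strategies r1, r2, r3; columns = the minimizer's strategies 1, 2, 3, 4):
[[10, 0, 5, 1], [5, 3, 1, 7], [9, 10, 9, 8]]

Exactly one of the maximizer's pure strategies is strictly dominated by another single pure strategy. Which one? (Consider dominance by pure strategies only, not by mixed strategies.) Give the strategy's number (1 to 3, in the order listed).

2

Compare r2 with r3: 9 > 5, 10 > 3, 9 > 1, 8 > 7.
So r3 strictly dominates r2 for the maximizer; r2 is strictly dominated.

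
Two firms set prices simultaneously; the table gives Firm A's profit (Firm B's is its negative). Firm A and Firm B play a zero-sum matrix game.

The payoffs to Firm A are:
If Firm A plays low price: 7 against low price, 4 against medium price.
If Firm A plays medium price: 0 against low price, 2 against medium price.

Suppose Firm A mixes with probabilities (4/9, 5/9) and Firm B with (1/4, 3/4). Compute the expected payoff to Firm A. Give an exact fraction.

53/18

Against (1/4, 3/4), each row's expected payoff is low price: 19/4; medium price: 3/2.
Taking the (4/9, 5/9)-weighted average: (4/9)·(19/4) + (5/9)·(3/2) = 53/18.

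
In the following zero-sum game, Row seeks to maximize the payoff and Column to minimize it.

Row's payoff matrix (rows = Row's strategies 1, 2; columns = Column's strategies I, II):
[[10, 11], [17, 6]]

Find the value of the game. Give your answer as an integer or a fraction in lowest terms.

127/12

Row minima are 10 and 6, so Row's maximin is 10; column maxima are 17 and 11, so Column's minimax is 11. These differ, so the equilibrium is in mixed strategies.
Let Row play 1 with probability p. Column is indifferent when 10p + 17(1−p) = 11p + 6(1−p), giving p = 11/12.
Let Column play I with probability q. Row is indifferent when 10q + 11(1−q) = 17q + 6(1−q), giving q = 5/12.
The value is 10·(5/12) + (11)·(7/12) = 127/12.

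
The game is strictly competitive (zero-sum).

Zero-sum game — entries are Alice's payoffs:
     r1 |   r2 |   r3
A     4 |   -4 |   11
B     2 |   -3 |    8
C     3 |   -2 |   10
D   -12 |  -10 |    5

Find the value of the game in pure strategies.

-2

Row minima: -4, -3, -2, -12 → Alice's maximin is -2.
Column maxima: 4, -2, 11 → Bob's minimax is -2.
They coincide at (C, r2), so the value is -2.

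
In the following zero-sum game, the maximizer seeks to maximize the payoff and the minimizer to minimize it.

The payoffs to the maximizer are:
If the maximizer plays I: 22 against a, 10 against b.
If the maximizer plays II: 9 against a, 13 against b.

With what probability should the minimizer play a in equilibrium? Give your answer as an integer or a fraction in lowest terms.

Row minima are 10 and 9, so the maximizer's maximin is 10; column maxima are 22 and 13, so the minimizer's minimax is 13. These differ, so the equilibrium is in mixed strategies.
Let the minimizer play a with probability q. The maximizer is indifferent when 22q + 10(1−q) = 9q + 13(1−q), giving q = 3/16.

3/16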